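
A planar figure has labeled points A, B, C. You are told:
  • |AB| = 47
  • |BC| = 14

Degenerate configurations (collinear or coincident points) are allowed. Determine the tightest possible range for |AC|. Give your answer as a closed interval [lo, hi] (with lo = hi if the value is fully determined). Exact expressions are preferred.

|AC| ∈ [33, 61]  (≈ [33.0000, 61.0000])

|AB| ∈ {47}
|BC| ∈ {14}
|AC| ∈ [33, 61]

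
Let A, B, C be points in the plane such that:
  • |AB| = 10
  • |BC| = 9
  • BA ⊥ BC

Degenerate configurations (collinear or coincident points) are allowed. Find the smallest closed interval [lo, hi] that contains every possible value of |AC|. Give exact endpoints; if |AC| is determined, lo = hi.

|AB| ∈ {10}
|BC| ∈ {9}
|AC| ∈ {√(181)}

|AC| = √(181)  (≈ 13.4536)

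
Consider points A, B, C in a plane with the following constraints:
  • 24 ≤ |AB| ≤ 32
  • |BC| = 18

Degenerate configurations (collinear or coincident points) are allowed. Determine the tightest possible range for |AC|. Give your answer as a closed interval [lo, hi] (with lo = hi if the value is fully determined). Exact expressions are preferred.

|AB| ∈ [24, 32]
|BC| ∈ {18}
|AC| ∈ [6, 50]

|AC| ∈ [6, 50]  (≈ [6.0000, 50.0000])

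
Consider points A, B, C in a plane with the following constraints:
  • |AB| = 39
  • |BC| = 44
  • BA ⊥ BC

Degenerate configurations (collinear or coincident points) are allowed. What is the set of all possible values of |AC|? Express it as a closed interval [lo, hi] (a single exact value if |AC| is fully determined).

|AC| = √(3457)  (≈ 58.7963)

|AB| ∈ {39}
|BC| ∈ {44}
|AC| ∈ {√(3457)}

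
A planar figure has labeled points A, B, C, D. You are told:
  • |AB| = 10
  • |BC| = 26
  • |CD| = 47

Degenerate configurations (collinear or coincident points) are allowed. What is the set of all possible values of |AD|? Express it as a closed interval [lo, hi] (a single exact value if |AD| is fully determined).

|AB| ∈ {10}
|BC| ∈ {26}
|CD| ∈ {47}
|AC| ∈ [16, 36]
|BD| ∈ [21, 73]
|AD| ∈ [11, 83]

|AD| ∈ [11, 83]  (≈ [11.0000, 83.0000])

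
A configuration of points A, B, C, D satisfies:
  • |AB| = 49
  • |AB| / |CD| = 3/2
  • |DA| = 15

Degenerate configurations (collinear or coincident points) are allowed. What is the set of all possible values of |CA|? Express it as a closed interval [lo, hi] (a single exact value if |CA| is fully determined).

|AB| ∈ {49}
|AD| ∈ {15}
|CD| ∈ {98/3}
|BD| ∈ [34, 64]
|AC| ∈ [53/3, 143/3]
|BC| ∈ [4/3, 290/3]

|CA| ∈ [53/3, 143/3]  (≈ [17.6667, 47.6667])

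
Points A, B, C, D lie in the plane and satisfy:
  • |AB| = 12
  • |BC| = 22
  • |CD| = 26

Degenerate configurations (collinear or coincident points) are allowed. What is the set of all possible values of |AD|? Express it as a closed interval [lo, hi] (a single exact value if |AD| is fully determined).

|AB| ∈ {12}
|BC| ∈ {22}
|CD| ∈ {26}
|AC| ∈ [10, 34]
|BD| ∈ [4, 48]
|AD| ∈ [0, 60]

|AD| ∈ [0, 60]  (≈ [0.0000, 60.0000])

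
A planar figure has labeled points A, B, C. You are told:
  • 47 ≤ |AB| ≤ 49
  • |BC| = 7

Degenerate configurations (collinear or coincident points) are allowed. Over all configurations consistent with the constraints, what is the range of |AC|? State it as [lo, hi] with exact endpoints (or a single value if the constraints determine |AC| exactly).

|AB| ∈ [47, 49]
|BC| ∈ {7}
|AC| ∈ [40, 56]

|AC| ∈ [40, 56]  (≈ [40.0000, 56.0000])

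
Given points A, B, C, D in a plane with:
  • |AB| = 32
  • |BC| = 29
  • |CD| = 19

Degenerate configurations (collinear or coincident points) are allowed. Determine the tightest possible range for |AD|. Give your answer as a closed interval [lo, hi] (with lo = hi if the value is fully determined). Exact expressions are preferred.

|AD| ∈ [0, 80]  (≈ [0.0000, 80.0000])

|AB| ∈ {32}
|BC| ∈ {29}
|CD| ∈ {19}
|AC| ∈ [3, 61]
|BD| ∈ [10, 48]
|AD| ∈ [0, 80]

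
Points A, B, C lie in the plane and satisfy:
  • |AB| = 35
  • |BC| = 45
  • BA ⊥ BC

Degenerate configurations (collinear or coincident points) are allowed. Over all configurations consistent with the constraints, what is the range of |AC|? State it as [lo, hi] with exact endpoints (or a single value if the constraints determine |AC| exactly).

|AB| ∈ {35}
|BC| ∈ {45}
|AC| ∈ {5·√(130)}

|AC| = 5·√(130)  (≈ 57.0088)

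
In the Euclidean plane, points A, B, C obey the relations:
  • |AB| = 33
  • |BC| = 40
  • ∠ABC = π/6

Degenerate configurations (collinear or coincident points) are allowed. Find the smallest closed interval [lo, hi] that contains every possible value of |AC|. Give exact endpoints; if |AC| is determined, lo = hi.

|AB| ∈ {33}
|BC| ∈ {40}
|AC| ∈ {√(2689 - 1320·√(3))}

|AC| = √(2689 - 1320·√(3))  (≈ 20.0672)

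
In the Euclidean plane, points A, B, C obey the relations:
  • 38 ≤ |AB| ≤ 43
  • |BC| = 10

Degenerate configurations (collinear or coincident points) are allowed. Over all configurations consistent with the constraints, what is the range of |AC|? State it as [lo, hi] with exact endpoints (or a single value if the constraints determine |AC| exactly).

|AC| ∈ [28, 53]  (≈ [28.0000, 53.0000])

|AB| ∈ [38, 43]
|BC| ∈ {10}
|AC| ∈ [28, 53]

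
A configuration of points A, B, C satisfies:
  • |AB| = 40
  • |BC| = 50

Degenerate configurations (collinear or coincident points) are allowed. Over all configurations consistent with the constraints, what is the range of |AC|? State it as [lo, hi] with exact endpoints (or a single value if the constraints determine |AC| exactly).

|AB| ∈ {40}
|BC| ∈ {50}
|AC| ∈ [10, 90]

|AC| ∈ [10, 90]  (≈ [10.0000, 90.0000])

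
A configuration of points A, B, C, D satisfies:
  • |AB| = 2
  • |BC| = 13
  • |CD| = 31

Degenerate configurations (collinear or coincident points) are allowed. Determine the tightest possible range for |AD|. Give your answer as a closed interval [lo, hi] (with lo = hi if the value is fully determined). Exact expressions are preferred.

|AD| ∈ [16, 46]  (≈ [16.0000, 46.0000])

|AB| ∈ {2}
|BC| ∈ {13}
|CD| ∈ {31}
|AC| ∈ [11, 15]
|BD| ∈ [18, 44]
|AD| ∈ [16, 46]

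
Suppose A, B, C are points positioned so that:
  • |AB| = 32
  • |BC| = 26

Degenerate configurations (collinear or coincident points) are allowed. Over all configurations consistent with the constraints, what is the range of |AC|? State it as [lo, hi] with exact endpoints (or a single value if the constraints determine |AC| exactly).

|AB| ∈ {32}
|BC| ∈ {26}
|AC| ∈ [6, 58]

|AC| ∈ [6, 58]  (≈ [6.0000, 58.0000])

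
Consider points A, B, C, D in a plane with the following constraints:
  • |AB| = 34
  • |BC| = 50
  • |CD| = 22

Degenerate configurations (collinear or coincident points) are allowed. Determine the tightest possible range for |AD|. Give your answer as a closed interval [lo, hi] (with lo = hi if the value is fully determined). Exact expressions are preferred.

|AD| ∈ [0, 106]  (≈ [0.0000, 106.0000])

|AB| ∈ {34}
|BC| ∈ {50}
|CD| ∈ {22}
|AC| ∈ [16, 84]
|BD| ∈ [28, 72]
|AD| ∈ [0, 106]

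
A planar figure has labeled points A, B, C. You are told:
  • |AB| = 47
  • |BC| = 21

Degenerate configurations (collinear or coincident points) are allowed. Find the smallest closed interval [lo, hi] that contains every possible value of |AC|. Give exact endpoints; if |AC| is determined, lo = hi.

|AC| ∈ [26, 68]  (≈ [26.0000, 68.0000])

|AB| ∈ {47}
|BC| ∈ {21}
|AC| ∈ [26, 68]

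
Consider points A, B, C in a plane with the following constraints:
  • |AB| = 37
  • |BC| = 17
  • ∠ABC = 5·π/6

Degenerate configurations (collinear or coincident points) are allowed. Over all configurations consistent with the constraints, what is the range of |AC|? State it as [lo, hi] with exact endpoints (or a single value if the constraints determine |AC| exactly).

|AC| = √(629·√(3) + 1658)  (≈ 52.4162)

|AB| ∈ {37}
|BC| ∈ {17}
|AC| ∈ {√(629·√(3) + 1658)}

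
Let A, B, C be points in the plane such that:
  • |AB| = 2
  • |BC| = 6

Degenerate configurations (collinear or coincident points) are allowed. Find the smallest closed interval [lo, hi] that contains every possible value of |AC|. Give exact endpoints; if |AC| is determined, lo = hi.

|AC| ∈ [4, 8]  (≈ [4.0000, 8.0000])

|AB| ∈ {2}
|BC| ∈ {6}
|AC| ∈ [4, 8]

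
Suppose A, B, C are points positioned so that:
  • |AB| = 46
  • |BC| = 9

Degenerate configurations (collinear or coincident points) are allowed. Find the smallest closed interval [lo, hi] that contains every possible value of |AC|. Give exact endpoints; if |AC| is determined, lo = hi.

|AB| ∈ {46}
|BC| ∈ {9}
|AC| ∈ [37, 55]

|AC| ∈ [37, 55]  (≈ [37.0000, 55.0000])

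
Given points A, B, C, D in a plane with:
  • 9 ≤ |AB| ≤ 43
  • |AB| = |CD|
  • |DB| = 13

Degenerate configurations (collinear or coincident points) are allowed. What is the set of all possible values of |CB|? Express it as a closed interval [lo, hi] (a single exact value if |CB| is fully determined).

|AB| ∈ [9, 43]
|BD| ∈ {13}
|CD| ∈ [9, 43]
|AD| ∈ [0, 56]
|BC| ∈ [0, 56]
|AC| ∈ [0, 99]

|CB| ∈ [0, 56]  (≈ [0.0000, 56.0000])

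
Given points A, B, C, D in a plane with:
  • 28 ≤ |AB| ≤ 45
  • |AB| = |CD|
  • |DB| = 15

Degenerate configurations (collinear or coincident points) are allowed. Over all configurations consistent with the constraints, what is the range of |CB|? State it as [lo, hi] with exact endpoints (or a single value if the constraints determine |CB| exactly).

|CB| ∈ [13, 60]  (≈ [13.0000, 60.0000])

|AB| ∈ [28, 45]
|BD| ∈ {15}
|CD| ∈ [28, 45]
|AD| ∈ [13, 60]
|BC| ∈ [13, 60]
|AC| ∈ [0, 105]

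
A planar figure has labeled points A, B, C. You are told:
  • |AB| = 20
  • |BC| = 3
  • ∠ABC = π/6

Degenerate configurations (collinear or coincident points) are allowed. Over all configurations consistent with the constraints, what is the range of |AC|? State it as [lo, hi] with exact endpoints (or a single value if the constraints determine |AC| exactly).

|AC| = √(409 - 60·√(3))  (≈ 17.4665)

|AB| ∈ {20}
|BC| ∈ {3}
|AC| ∈ {√(409 - 60·√(3))}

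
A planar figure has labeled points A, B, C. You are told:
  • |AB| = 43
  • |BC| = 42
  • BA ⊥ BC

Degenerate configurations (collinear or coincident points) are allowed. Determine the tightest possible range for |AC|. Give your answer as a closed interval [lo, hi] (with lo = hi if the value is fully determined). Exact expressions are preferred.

|AC| = √(3613)  (≈ 60.1082)

|AB| ∈ {43}
|BC| ∈ {42}
|AC| ∈ {√(3613)}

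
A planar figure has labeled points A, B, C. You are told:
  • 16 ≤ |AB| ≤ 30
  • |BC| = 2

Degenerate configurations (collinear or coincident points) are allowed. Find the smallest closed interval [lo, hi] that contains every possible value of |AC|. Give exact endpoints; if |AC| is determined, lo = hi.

|AC| ∈ [14, 32]  (≈ [14.0000, 32.0000])

|AB| ∈ [16, 30]
|BC| ∈ {2}
|AC| ∈ [14, 32]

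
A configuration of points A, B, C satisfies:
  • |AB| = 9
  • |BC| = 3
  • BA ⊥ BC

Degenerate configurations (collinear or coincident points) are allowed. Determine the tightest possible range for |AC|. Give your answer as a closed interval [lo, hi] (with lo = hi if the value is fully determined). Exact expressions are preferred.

|AB| ∈ {9}
|BC| ∈ {3}
|AC| ∈ {3·√(10)}

|AC| = 3·√(10)  (≈ 9.4868)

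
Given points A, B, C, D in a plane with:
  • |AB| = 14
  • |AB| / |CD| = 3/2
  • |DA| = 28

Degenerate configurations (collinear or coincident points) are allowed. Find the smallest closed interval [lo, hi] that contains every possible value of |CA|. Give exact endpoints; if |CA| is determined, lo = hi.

|CA| ∈ [56/3, 112/3]  (≈ [18.6667, 37.3333])

|AB| ∈ {14}
|AD| ∈ {28}
|CD| ∈ {28/3}
|BD| ∈ [14, 42]
|AC| ∈ [56/3, 112/3]
|BC| ∈ [14/3, 154/3]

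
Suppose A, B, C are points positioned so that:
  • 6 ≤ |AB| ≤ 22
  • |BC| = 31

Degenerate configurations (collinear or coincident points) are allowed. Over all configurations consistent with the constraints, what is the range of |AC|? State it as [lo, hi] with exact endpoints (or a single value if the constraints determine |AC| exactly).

|AC| ∈ [9, 53]  (≈ [9.0000, 53.0000])

|AB| ∈ [6, 22]
|BC| ∈ {31}
|AC| ∈ [9, 53]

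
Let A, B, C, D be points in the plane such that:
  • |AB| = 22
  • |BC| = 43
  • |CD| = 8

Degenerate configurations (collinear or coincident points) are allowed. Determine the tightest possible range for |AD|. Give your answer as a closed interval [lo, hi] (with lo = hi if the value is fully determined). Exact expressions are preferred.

|AB| ∈ {22}
|BC| ∈ {43}
|CD| ∈ {8}
|AC| ∈ [21, 65]
|BD| ∈ [35, 51]
|AD| ∈ [13, 73]

|AD| ∈ [13, 73]  (≈ [13.0000, 73.0000])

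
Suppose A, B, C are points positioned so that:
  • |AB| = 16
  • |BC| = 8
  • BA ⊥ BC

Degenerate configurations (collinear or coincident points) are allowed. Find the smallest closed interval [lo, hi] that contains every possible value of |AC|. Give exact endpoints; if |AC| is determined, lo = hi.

|AB| ∈ {16}
|BC| ∈ {8}
|AC| ∈ {8·√(5)}

|AC| = 8·√(5)  (≈ 17.8885)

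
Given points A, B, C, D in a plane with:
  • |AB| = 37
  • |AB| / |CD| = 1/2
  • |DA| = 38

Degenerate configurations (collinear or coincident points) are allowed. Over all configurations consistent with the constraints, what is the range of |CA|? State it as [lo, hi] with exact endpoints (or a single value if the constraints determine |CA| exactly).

|AB| ∈ {37}
|AD| ∈ {38}
|CD| ∈ {74}
|BD| ∈ [1, 75]
|AC| ∈ [36, 112]
|BC| ∈ [0, 149]

|CA| ∈ [36, 112]  (≈ [36.0000, 112.0000])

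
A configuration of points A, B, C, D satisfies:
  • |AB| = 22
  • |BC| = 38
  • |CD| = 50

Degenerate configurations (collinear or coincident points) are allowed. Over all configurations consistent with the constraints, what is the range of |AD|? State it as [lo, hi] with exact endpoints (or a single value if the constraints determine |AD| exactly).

|AB| ∈ {22}
|BC| ∈ {38}
|CD| ∈ {50}
|AC| ∈ [16, 60]
|BD| ∈ [12, 88]
|AD| ∈ [0, 110]

|AD| ∈ [0, 110]  (≈ [0.0000, 110.0000])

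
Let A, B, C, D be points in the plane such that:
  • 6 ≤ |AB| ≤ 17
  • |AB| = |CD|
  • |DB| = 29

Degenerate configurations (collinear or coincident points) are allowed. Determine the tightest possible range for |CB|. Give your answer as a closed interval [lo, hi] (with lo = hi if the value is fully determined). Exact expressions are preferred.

|CB| ∈ [12, 46]  (≈ [12.0000, 46.0000])

|AB| ∈ [6, 17]
|BD| ∈ {29}
|CD| ∈ [6, 17]
|AD| ∈ [12, 46]
|BC| ∈ [12, 46]
|AC| ∈ [0, 63]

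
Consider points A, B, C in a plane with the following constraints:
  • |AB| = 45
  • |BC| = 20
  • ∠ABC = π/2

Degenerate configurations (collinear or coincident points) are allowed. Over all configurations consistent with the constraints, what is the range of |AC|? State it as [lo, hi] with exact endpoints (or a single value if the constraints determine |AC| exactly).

|AB| ∈ {45}
|BC| ∈ {20}
|AC| ∈ {5·√(97)}

|AC| = 5·√(97)  (≈ 49.2443)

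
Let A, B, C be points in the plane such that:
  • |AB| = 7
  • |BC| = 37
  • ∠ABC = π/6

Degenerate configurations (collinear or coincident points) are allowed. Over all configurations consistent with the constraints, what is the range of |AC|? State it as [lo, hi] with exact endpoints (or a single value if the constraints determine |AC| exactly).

|AC| = √(1418 - 259·√(3))  (≈ 31.1352)

|AB| ∈ {7}
|BC| ∈ {37}
|AC| ∈ {√(1418 - 259·√(3))}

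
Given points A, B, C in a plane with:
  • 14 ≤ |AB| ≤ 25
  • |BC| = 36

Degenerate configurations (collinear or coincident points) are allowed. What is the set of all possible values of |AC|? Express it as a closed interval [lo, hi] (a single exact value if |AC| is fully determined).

|AB| ∈ [14, 25]
|BC| ∈ {36}
|AC| ∈ [11, 61]

|AC| ∈ [11, 61]  (≈ [11.0000, 61.0000])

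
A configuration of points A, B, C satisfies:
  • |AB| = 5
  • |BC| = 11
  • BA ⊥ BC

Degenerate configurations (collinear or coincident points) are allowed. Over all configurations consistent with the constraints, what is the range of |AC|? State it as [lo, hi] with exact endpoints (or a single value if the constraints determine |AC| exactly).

|AC| = √(146)  (≈ 12.0830)

|AB| ∈ {5}
|BC| ∈ {11}
|AC| ∈ {√(146)}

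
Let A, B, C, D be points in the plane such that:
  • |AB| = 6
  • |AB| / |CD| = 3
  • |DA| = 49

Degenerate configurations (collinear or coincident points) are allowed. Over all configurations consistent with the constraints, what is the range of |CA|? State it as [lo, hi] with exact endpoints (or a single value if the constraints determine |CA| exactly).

|AB| ∈ {6}
|AD| ∈ {49}
|CD| ∈ {2}
|BD| ∈ [43, 55]
|AC| ∈ [47, 51]
|BC| ∈ [41, 57]

|CA| ∈ [47, 51]  (≈ [47.0000, 51.0000])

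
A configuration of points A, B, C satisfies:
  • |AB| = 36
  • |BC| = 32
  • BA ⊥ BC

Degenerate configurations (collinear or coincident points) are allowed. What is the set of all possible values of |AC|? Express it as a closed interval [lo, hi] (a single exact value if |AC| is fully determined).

|AB| ∈ {36}
|BC| ∈ {32}
|AC| ∈ {4·√(145)}

|AC| = 4·√(145)  (≈ 48.1664)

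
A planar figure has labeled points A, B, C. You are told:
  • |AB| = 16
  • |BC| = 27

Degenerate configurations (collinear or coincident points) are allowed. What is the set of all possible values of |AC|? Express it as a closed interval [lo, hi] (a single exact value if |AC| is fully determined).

|AC| ∈ [11, 43]  (≈ [11.0000, 43.0000])

|AB| ∈ {16}
|BC| ∈ {27}
|AC| ∈ [11, 43]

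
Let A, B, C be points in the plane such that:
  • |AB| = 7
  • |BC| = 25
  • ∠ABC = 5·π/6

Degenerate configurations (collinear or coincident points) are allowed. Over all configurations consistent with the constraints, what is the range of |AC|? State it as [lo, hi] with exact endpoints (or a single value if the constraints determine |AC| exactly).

|AC| = √(175·√(3) + 674)  (≈ 31.2587)

|AB| ∈ {7}
|BC| ∈ {25}
|AC| ∈ {√(175·√(3) + 674)}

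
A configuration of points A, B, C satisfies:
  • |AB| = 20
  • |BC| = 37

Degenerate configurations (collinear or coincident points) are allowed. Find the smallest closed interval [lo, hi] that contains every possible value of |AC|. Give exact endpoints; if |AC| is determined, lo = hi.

|AB| ∈ {20}
|BC| ∈ {37}
|AC| ∈ [17, 57]

|AC| ∈ [17, 57]  (≈ [17.0000, 57.0000])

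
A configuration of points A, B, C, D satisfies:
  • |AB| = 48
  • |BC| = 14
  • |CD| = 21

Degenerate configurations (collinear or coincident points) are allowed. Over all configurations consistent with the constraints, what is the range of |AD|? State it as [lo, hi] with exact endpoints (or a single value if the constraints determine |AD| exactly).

|AB| ∈ {48}
|BC| ∈ {14}
|CD| ∈ {21}
|AC| ∈ [34, 62]
|BD| ∈ [7, 35]
|AD| ∈ [13, 83]

|AD| ∈ [13, 83]  (≈ [13.0000, 83.0000])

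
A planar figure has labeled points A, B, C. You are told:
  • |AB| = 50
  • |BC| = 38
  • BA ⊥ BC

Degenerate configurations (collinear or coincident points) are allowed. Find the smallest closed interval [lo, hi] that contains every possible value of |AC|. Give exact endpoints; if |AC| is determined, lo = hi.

|AC| = 2·√(986)  (≈ 62.8013)

|AB| ∈ {50}
|BC| ∈ {38}
|AC| ∈ {2·√(986)}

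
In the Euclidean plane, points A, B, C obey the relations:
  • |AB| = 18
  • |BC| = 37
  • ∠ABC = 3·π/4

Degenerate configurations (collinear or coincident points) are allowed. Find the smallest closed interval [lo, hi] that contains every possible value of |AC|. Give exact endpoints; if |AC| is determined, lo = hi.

|AC| = √(666·√(2) + 1693)  (≈ 51.3309)

|AB| ∈ {18}
|BC| ∈ {37}
|AC| ∈ {√(666·√(2) + 1693)}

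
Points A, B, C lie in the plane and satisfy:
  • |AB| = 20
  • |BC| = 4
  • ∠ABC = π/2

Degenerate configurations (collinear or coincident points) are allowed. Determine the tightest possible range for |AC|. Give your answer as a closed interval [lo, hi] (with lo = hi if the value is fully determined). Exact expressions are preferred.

|AC| = 4·√(26)  (≈ 20.3961)

|AB| ∈ {20}
|BC| ∈ {4}
|AC| ∈ {4·√(26)}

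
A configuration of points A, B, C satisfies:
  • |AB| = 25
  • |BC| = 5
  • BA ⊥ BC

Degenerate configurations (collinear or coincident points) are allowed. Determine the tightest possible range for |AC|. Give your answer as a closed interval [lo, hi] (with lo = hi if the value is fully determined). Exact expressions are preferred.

|AB| ∈ {25}
|BC| ∈ {5}
|AC| ∈ {5·√(26)}

|AC| = 5·√(26)  (≈ 25.4951)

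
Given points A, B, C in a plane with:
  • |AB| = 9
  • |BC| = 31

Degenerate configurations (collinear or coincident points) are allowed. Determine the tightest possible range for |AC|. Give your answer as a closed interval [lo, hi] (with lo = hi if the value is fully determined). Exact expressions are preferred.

|AC| ∈ [22, 40]  (≈ [22.0000, 40.0000])

|AB| ∈ {9}
|BC| ∈ {31}
|AC| ∈ [22, 40]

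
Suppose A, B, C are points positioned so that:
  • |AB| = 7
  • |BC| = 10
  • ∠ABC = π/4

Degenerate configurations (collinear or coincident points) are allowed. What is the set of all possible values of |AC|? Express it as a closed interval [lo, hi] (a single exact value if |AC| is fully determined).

|AB| ∈ {7}
|BC| ∈ {10}
|AC| ∈ {√(149 - 70·√(2))}

|AC| = √(149 - 70·√(2))  (≈ 7.0714)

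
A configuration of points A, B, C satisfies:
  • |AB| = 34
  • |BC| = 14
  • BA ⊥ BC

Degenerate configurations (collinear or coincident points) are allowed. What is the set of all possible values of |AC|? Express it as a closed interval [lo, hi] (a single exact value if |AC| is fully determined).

|AB| ∈ {34}
|BC| ∈ {14}
|AC| ∈ {26·√(2)}

|AC| = 26·√(2)  (≈ 36.7696)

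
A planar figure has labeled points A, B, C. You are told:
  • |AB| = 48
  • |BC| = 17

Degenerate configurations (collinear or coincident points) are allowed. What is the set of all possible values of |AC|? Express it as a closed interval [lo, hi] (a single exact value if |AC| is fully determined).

|AC| ∈ [31, 65]  (≈ [31.0000, 65.0000])

|AB| ∈ {48}
|BC| ∈ {17}
|AC| ∈ [31, 65]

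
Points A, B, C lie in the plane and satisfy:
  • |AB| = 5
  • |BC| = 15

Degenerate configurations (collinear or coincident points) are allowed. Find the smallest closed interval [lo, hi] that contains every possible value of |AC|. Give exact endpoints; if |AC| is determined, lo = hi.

|AC| ∈ [10, 20]  (≈ [10.0000, 20.0000])

|AB| ∈ {5}
|BC| ∈ {15}
|AC| ∈ [10, 20]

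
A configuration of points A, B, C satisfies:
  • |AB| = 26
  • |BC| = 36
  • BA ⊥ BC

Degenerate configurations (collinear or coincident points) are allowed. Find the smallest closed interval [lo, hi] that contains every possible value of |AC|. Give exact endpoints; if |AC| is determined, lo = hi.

|AC| = 2·√(493)  (≈ 44.4072)

|AB| ∈ {26}
|BC| ∈ {36}
|AC| ∈ {2·√(493)}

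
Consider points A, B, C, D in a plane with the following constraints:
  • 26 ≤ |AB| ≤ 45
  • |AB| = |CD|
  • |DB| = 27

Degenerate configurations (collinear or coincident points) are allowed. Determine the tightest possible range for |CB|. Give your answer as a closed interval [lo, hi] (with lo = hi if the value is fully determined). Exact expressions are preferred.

|CB| ∈ [0, 72]  (≈ [0.0000, 72.0000])

|AB| ∈ [26, 45]
|BD| ∈ {27}
|CD| ∈ [26, 45]
|AD| ∈ [0, 72]
|BC| ∈ [0, 72]
|AC| ∈ [0, 117]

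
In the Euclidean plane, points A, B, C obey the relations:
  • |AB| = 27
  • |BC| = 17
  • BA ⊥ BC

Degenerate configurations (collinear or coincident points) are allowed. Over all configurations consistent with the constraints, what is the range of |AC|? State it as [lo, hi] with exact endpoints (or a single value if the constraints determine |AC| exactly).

|AC| = √(1018)  (≈ 31.9061)

|AB| ∈ {27}
|BC| ∈ {17}
|AC| ∈ {√(1018)}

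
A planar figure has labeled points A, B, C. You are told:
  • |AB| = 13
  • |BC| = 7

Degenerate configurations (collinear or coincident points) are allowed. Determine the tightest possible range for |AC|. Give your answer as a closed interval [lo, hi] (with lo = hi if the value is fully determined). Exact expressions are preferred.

|AC| ∈ [6, 20]  (≈ [6.0000, 20.0000])

|AB| ∈ {13}
|BC| ∈ {7}
|AC| ∈ [6, 20]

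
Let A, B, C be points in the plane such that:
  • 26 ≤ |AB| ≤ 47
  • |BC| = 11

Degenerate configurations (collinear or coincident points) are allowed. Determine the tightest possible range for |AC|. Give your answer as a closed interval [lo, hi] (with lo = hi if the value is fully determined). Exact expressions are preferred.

|AB| ∈ [26, 47]
|BC| ∈ {11}
|AC| ∈ [15, 58]

|AC| ∈ [15, 58]  (≈ [15.0000, 58.0000])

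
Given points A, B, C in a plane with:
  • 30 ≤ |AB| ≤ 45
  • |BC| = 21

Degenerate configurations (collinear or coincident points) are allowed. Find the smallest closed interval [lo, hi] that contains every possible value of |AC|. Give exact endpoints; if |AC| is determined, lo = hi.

|AB| ∈ [30, 45]
|BC| ∈ {21}
|AC| ∈ [9, 66]

|AC| ∈ [9, 66]  (≈ [9.0000, 66.0000])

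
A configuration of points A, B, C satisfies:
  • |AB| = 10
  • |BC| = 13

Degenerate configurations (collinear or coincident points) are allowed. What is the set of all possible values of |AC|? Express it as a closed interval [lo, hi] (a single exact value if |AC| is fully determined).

|AC| ∈ [3, 23]  (≈ [3.0000, 23.0000])

|AB| ∈ {10}
|BC| ∈ {13}
|AC| ∈ [3, 23]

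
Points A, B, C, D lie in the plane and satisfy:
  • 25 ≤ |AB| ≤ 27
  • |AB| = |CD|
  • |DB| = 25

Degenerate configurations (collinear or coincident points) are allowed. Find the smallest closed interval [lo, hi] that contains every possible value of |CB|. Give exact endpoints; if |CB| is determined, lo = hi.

|AB| ∈ [25, 27]
|BD| ∈ {25}
|CD| ∈ [25, 27]
|AD| ∈ [0, 52]
|BC| ∈ [0, 52]
|AC| ∈ [0, 79]

|CB| ∈ [0, 52]  (≈ [0.0000, 52.0000])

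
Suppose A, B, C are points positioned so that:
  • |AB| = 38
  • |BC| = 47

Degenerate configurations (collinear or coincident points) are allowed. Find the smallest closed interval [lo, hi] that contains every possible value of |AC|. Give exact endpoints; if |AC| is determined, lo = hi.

|AB| ∈ {38}
|BC| ∈ {47}
|AC| ∈ [9, 85]

|AC| ∈ [9, 85]  (≈ [9.0000, 85.0000])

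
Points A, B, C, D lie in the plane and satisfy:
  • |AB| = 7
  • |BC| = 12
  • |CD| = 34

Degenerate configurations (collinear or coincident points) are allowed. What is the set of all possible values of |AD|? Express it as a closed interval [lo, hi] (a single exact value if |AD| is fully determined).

|AD| ∈ [15, 53]  (≈ [15.0000, 53.0000])

|AB| ∈ {7}
|BC| ∈ {12}
|CD| ∈ {34}
|AC| ∈ [5, 19]
|BD| ∈ [22, 46]
|AD| ∈ [15, 53]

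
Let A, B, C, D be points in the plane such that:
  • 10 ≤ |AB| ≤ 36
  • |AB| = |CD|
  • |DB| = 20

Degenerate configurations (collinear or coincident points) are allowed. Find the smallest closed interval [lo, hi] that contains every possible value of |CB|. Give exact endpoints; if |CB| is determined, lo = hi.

|CB| ∈ [0, 56]  (≈ [0.0000, 56.0000])

|AB| ∈ [10, 36]
|BD| ∈ {20}
|CD| ∈ [10, 36]
|AD| ∈ [0, 56]
|BC| ∈ [0, 56]
|AC| ∈ [0, 92]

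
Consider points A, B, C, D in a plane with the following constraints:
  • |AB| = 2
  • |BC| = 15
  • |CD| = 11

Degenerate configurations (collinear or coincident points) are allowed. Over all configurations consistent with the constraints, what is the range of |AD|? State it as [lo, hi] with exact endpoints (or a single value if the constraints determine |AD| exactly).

|AB| ∈ {2}
|BC| ∈ {15}
|CD| ∈ {11}
|AC| ∈ [13, 17]
|BD| ∈ [4, 26]
|AD| ∈ [2, 28]

|AD| ∈ [2, 28]  (≈ [2.0000, 28.0000])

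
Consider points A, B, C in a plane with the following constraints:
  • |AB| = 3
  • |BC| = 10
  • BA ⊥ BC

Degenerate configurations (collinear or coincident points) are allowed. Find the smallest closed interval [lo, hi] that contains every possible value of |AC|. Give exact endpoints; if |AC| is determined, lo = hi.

|AC| = √(109)  (≈ 10.4403)

|AB| ∈ {3}
|BC| ∈ {10}
|AC| ∈ {√(109)}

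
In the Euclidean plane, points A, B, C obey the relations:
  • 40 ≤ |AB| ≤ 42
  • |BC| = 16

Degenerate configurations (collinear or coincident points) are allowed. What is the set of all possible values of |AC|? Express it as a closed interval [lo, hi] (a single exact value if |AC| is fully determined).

|AB| ∈ [40, 42]
|BC| ∈ {16}
|AC| ∈ [24, 58]

|AC| ∈ [24, 58]  (≈ [24.0000, 58.0000])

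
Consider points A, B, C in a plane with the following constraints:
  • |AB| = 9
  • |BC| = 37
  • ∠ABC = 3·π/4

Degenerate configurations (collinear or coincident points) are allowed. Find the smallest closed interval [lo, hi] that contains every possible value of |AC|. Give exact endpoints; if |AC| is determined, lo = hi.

|AB| ∈ {9}
|BC| ∈ {37}
|AC| ∈ {√(333·√(2) + 1450)}

|AC| = √(333·√(2) + 1450)  (≈ 43.8285)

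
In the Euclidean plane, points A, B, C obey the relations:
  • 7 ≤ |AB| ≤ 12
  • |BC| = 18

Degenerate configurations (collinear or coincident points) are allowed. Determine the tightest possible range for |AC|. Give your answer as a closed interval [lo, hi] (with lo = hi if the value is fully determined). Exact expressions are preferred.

|AB| ∈ [7, 12]
|BC| ∈ {18}
|AC| ∈ [6, 30]

|AC| ∈ [6, 30]  (≈ [6.0000, 30.0000])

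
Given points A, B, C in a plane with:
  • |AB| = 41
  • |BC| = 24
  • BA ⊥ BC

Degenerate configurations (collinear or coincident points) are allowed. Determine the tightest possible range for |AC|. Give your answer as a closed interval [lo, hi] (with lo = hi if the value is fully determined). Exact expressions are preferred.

|AC| = √(2257)  (≈ 47.5079)

|AB| ∈ {41}
|BC| ∈ {24}
|AC| ∈ {√(2257)}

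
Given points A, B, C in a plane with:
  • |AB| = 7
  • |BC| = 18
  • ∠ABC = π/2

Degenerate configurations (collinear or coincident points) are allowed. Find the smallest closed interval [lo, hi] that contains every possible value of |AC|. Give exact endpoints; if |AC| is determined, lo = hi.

|AB| ∈ {7}
|BC| ∈ {18}
|AC| ∈ {√(373)}

|AC| = √(373)  (≈ 19.3132)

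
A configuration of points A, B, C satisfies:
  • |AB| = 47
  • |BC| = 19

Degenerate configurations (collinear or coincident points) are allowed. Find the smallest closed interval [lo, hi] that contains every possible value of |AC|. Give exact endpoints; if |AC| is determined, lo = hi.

|AB| ∈ {47}
|BC| ∈ {19}
|AC| ∈ [28, 66]

|AC| ∈ [28, 66]  (≈ [28.0000, 66.0000])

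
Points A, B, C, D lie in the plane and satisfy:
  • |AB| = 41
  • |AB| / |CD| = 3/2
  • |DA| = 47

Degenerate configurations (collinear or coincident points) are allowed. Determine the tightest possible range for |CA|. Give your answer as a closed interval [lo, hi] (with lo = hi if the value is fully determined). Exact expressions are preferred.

|CA| ∈ [59/3, 223/3]  (≈ [19.6667, 74.3333])

|AB| ∈ {41}
|AD| ∈ {47}
|CD| ∈ {82/3}
|BD| ∈ [6, 88]
|AC| ∈ [59/3, 223/3]
|BC| ∈ [0, 346/3]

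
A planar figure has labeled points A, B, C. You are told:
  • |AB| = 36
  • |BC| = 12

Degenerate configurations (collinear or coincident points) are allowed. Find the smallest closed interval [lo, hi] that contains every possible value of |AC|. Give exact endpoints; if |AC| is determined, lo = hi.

|AC| ∈ [24, 48]  (≈ [24.0000, 48.0000])

|AB| ∈ {36}
|BC| ∈ {12}
|AC| ∈ [24, 48]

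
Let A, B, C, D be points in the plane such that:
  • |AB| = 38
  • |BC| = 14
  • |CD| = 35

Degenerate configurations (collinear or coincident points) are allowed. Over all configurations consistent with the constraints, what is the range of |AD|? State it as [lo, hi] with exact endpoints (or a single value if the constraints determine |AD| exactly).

|AD| ∈ [0, 87]  (≈ [0.0000, 87.0000])

|AB| ∈ {38}
|BC| ∈ {14}
|CD| ∈ {35}
|AC| ∈ [24, 52]
|BD| ∈ [21, 49]
|AD| ∈ [0, 87]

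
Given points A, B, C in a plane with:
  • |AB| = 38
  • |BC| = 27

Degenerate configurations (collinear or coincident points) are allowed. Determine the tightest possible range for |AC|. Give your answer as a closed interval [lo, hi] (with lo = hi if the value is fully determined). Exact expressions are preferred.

|AC| ∈ [11, 65]  (≈ [11.0000, 65.0000])

|AB| ∈ {38}
|BC| ∈ {27}
|AC| ∈ [11, 65]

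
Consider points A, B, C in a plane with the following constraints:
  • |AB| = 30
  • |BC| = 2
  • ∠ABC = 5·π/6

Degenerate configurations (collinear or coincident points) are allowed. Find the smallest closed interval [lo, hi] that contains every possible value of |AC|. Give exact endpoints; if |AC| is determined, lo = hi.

|AC| = 2·√(15·√(3) + 226)  (≈ 31.7478)

|AB| ∈ {30}
|BC| ∈ {2}
|AC| ∈ {2·√(15·√(3) + 226)}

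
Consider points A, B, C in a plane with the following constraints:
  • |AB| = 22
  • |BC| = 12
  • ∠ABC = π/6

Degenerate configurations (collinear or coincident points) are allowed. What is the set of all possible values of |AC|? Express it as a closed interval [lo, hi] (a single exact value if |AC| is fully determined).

|AC| = 2·√(157 - 66·√(3))  (≈ 13.0667)

|AB| ∈ {22}
|BC| ∈ {12}
|AC| ∈ {2·√(157 - 66·√(3))}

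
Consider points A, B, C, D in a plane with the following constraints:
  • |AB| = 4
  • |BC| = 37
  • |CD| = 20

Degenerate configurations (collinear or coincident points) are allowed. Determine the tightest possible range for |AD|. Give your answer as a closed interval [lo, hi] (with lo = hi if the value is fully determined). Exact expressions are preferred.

|AB| ∈ {4}
|BC| ∈ {37}
|CD| ∈ {20}
|AC| ∈ [33, 41]
|BD| ∈ [17, 57]
|AD| ∈ [13, 61]

|AD| ∈ [13, 61]  (≈ [13.0000, 61.0000])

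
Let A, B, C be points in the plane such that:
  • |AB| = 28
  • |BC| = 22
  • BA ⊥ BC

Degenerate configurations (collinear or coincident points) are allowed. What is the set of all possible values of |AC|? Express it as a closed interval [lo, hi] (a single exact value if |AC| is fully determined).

|AC| = 2·√(317)  (≈ 35.6090)

|AB| ∈ {28}
|BC| ∈ {22}
|AC| ∈ {2·√(317)}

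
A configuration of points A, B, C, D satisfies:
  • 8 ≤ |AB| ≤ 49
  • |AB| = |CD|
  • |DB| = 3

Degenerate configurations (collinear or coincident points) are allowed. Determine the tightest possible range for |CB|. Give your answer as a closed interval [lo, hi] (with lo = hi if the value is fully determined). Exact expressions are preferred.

|CB| ∈ [5, 52]  (≈ [5.0000, 52.0000])

|AB| ∈ [8, 49]
|BD| ∈ {3}
|CD| ∈ [8, 49]
|AD| ∈ [5, 52]
|BC| ∈ [5, 52]
|AC| ∈ [0, 101]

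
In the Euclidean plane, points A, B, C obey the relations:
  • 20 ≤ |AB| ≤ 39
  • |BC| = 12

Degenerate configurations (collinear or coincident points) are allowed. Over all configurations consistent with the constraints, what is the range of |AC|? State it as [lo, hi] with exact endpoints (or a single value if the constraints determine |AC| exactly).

|AB| ∈ [20, 39]
|BC| ∈ {12}
|AC| ∈ [8, 51]

|AC| ∈ [8, 51]  (≈ [8.0000, 51.0000])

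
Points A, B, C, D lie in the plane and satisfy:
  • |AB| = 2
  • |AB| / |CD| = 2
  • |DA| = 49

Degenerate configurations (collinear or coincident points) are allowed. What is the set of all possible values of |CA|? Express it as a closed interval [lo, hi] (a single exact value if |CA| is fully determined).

|CA| ∈ [48, 50]  (≈ [48.0000, 50.0000])

|AB| ∈ {2}
|AD| ∈ {49}
|CD| ∈ {1}
|BD| ∈ [47, 51]
|AC| ∈ [48, 50]
|BC| ∈ [46, 52]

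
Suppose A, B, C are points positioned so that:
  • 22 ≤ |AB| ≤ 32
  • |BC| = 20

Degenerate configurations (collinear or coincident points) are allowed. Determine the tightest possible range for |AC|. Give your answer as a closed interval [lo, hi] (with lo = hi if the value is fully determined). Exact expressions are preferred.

|AB| ∈ [22, 32]
|BC| ∈ {20}
|AC| ∈ [2, 52]

|AC| ∈ [2, 52]  (≈ [2.0000, 52.0000])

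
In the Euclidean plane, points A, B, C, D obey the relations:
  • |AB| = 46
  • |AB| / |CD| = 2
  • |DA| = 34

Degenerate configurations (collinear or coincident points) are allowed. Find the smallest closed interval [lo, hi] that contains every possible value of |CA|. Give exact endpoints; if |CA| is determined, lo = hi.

|AB| ∈ {46}
|AD| ∈ {34}
|CD| ∈ {23}
|BD| ∈ [12, 80]
|AC| ∈ [11, 57]
|BC| ∈ [0, 103]

|CA| ∈ [11, 57]  (≈ [11.0000, 57.0000])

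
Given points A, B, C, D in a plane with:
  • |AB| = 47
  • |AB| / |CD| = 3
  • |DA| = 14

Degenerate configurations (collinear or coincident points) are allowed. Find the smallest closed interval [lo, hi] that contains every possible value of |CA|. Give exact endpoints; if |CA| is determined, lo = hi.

|CA| ∈ [5/3, 89/3]  (≈ [1.6667, 29.6667])

|AB| ∈ {47}
|AD| ∈ {14}
|CD| ∈ {47/3}
|BD| ∈ [33, 61]
|AC| ∈ [5/3, 89/3]
|BC| ∈ [52/3, 230/3]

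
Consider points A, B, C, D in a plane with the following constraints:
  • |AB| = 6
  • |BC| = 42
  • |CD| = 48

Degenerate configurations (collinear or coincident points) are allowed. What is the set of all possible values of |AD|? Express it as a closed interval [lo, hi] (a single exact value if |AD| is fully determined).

|AB| ∈ {6}
|BC| ∈ {42}
|CD| ∈ {48}
|AC| ∈ [36, 48]
|BD| ∈ [6, 90]
|AD| ∈ [0, 96]

|AD| ∈ [0, 96]  (≈ [0.0000, 96.0000])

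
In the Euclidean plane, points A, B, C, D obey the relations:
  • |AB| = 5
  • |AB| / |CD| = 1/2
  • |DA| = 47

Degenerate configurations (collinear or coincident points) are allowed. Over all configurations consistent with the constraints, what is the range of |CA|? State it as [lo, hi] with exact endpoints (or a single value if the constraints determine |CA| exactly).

|AB| ∈ {5}
|AD| ∈ {47}
|CD| ∈ {10}
|BD| ∈ [42, 52]
|AC| ∈ [37, 57]
|BC| ∈ [32, 62]

|CA| ∈ [37, 57]  (≈ [37.0000, 57.0000])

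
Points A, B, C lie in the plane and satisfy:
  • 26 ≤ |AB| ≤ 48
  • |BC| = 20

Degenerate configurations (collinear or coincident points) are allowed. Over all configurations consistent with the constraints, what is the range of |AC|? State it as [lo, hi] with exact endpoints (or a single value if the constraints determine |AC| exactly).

|AC| ∈ [6, 68]  (≈ [6.0000, 68.0000])

|AB| ∈ [26, 48]
|BC| ∈ {20}
|AC| ∈ [6, 68]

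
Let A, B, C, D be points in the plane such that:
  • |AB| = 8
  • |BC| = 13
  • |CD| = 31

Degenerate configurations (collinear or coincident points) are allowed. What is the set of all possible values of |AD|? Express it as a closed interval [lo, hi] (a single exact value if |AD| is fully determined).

|AB| ∈ {8}
|BC| ∈ {13}
|CD| ∈ {31}
|AC| ∈ [5, 21]
|BD| ∈ [18, 44]
|AD| ∈ [10, 52]

|AD| ∈ [10, 52]  (≈ [10.0000, 52.0000])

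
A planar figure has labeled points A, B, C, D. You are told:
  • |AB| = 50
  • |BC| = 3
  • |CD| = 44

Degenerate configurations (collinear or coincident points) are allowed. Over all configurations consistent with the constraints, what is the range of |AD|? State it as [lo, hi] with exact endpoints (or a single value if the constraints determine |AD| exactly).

|AD| ∈ [3, 97]  (≈ [3.0000, 97.0000])

|AB| ∈ {50}
|BC| ∈ {3}
|CD| ∈ {44}
|AC| ∈ [47, 53]
|BD| ∈ [41, 47]
|AD| ∈ [3, 97]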